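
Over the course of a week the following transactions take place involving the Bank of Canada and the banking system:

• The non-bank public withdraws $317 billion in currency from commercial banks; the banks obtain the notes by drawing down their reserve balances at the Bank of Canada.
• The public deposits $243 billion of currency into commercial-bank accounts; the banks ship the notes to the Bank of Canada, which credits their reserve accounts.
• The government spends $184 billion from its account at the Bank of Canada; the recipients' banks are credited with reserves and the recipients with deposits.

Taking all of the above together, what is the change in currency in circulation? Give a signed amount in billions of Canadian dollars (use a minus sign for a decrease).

Bank of Canada balance sheet:
  Assets:      no change
  Liabilities: Bank reserves +$110B, Currency in circulation +$74B, Government deposits −$184B
So the change in currency in circulation is +$74 billion.

+$74 billion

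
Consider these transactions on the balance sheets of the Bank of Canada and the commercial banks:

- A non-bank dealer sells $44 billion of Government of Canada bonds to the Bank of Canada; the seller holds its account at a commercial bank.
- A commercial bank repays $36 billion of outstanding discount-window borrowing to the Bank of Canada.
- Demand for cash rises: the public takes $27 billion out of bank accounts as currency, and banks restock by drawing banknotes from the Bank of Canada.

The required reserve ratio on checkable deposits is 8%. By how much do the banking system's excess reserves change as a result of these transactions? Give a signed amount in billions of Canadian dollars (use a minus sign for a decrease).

-$20.36 billion

Asset purchase (from non-banks) $44 billion: reserves +$44B, deposits +$44B.
Discount-window repayment $36 billion: reserves −$36B, deposits 0.
Currency withdrawal $27 billion: reserves −$27B, deposits −$27B.
Totals: Δreserves = −$19B, Δdeposits = +$17B.
Δrequired reserves = 8% × +$17B = +$1.36B.
Δexcess reserves = Δreserves − Δrequired = −$19B − (+$1.36B) = -$20.36 billion.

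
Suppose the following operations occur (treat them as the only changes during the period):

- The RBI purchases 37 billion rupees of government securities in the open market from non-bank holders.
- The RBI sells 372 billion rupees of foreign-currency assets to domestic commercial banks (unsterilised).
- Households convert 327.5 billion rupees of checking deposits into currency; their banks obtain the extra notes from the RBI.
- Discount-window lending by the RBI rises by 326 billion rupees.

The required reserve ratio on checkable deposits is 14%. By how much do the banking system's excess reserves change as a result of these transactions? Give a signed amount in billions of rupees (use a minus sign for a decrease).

-295.83 billion

Asset purchase (from non-banks) 37 billion rupees: reserves +37B, deposits +37B.
FX sale 372 billion rupees: reserves −372B, deposits 0.
Currency withdrawal 327.5 billion rupees: reserves −327.5B, deposits −327.5B.
Discount-window loan 326 billion rupees: reserves +326B, deposits 0.
Totals: Δreserves = −336.5B, Δdeposits = −290.5B.
Δrequired reserves = 14% × −290.5B = −40.67B.
Δexcess reserves = Δreserves − Δrequired = −336.5B − (−40.67B) = -295.83 billion.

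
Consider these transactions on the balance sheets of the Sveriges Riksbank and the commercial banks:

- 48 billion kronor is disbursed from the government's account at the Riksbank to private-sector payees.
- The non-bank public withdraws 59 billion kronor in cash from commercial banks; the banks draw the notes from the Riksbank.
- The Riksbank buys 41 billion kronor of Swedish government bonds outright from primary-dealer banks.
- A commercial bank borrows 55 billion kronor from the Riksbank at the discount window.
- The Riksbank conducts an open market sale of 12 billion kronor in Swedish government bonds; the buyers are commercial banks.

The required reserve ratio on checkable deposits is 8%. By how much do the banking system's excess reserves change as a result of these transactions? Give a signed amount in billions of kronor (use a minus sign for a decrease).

+73.88 billion

Government spending 48 billion kronor: reserves +48B, deposits +48B.
Currency withdrawal 59 billion kronor: reserves −59B, deposits −59B.
OMO purchase (from banks) 41 billion kronor: reserves +41B, deposits 0.
Discount-window loan 55 billion kronor: reserves +55B, deposits 0.
OMO sale (to banks) 12 billion kronor: reserves −12B, deposits 0.
Totals: Δreserves = +73B, Δdeposits = −11B.
Δrequired reserves = 8% × −11B = −0.88B.
Δexcess reserves = Δreserves − Δrequired = +73B − (−0.88B) = +73.88 billion.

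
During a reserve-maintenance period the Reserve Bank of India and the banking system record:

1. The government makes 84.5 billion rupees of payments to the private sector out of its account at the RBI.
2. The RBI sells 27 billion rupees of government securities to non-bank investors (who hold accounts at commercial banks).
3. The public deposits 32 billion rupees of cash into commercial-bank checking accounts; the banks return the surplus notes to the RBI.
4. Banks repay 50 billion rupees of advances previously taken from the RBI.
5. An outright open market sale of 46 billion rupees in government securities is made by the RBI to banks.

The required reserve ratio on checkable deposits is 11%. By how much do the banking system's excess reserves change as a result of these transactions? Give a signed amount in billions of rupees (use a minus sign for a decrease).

-16.345 billion

Government spending 84.5 billion rupees: reserves +84.5B, deposits +84.5B.
Asset sale (to non-banks) 27 billion rupees: reserves −27B, deposits −27B.
Currency deposit 32 billion rupees: reserves +32B, deposits +32B.
Discount-window repayment 50 billion rupees: reserves −50B, deposits 0.
OMO sale (to banks) 46 billion rupees: reserves −46B, deposits 0.
Totals: Δreserves = −6.5B, Δdeposits = +89.5B.
Δrequired reserves = 11% × +89.5B = +9.845B.
Δexcess reserves = Δreserves − Δrequired = −6.5B − (+9.845B) = -16.345 billion.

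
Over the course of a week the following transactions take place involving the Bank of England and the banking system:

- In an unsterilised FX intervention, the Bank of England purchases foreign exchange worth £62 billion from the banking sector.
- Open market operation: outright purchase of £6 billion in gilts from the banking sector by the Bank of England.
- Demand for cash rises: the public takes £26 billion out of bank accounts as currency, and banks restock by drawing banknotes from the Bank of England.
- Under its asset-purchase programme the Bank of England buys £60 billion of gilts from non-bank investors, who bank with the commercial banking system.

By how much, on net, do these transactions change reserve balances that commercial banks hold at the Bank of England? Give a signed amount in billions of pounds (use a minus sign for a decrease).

FX purchase £62 billion: the Bank of England pays by crediting reserve accounts → +£62B.
OMO purchase (from banks) £6 billion: the Bank of England pays by crediting reserve accounts → +£6B.
Currency withdrawal £26 billion: banks swap reserves for currency → −£26B.
Asset purchase (from non-banks) £60 billion: the Bank of England pays by crediting reserve accounts → +£60B.
Net: 62 + 6 − 26 + 60 = +£102 billion.

+£102 billion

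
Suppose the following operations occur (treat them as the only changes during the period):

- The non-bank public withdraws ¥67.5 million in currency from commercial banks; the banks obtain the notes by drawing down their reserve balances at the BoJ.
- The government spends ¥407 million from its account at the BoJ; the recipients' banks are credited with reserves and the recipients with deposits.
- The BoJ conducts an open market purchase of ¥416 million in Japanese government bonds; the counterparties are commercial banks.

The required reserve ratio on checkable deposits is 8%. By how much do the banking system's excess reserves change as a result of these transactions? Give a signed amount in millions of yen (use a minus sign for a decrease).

+¥728.34 million

Currency withdrawal ¥67.5 million: reserves −¥67.5M, deposits −¥67.5M.
Government spending ¥407 million: reserves +¥407M, deposits +¥407M.
OMO purchase (from banks) ¥416 million: reserves +¥416M, deposits 0.
Totals: Δreserves = +¥755.5M, Δdeposits = +¥339.5M.
Δrequired reserves = 8% × +¥339.5M = +¥27.16M.
Δexcess reserves = Δreserves − Δrequired = +¥755.5M − (+¥27.16M) = +¥728.34 million.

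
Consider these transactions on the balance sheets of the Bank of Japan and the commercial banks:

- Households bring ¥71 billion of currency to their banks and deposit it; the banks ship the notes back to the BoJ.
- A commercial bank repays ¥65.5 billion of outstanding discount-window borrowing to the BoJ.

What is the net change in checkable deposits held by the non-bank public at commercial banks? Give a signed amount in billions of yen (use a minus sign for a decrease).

+¥71 billion

BoJ balance sheet:
  Assets:      Loans to banks −¥65.5B
  Liabilities: Bank reserves +¥5.5B, Currency in circulation −¥71B
Commercial banking system:
  Assets:      Reserves at CB +¥5.5B
  Liabilities: Checkable deposits +¥71B, Borrowings from CB −¥65.5B
So the change in checkable deposits held by the non-bank public at commercial banks is +¥71 billion.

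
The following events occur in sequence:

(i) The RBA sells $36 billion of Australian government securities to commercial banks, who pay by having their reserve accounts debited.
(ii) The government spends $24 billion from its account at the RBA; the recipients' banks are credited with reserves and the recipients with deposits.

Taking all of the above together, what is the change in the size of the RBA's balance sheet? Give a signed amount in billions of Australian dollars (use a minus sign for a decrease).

OMO sale (to banks) $36 billion: an RBA asset is shed → −$36B.
Government spending $24 billion: only the composition of liabilities changes → 0.
Net: −36 + 0 = -$36 billion.

-$36 billion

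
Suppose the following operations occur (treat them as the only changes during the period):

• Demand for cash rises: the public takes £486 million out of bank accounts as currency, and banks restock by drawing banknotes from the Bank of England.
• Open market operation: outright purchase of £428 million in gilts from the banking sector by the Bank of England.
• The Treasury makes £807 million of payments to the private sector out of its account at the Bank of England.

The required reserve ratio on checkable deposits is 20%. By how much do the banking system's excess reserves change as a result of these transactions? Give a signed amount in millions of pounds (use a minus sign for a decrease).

Currency withdrawal £486 million: reserves −£486M, deposits −£486M.
OMO purchase (from banks) £428 million: reserves +£428M, deposits 0.
Government spending £807 million: reserves +£807M, deposits +£807M.
Totals: Δreserves = +£749M, Δdeposits = +£321M.
Δrequired reserves = 20% × +£321M = +£64.2M.
Δexcess reserves = Δreserves − Δrequired = +£749M − (+£64.2M) = +£684.8 million.

+£684.8 million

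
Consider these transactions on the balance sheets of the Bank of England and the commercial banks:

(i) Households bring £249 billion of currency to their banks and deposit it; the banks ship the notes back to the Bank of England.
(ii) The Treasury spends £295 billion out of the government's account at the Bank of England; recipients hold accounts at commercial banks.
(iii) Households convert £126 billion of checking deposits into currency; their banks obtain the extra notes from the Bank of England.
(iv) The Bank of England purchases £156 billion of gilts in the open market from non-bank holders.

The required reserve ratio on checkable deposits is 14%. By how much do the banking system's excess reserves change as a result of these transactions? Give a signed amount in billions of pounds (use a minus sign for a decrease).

Currency deposit £249 billion: reserves +£249B, deposits +£249B.
Government spending £295 billion: reserves +£295B, deposits +£295B.
Currency withdrawal £126 billion: reserves −£126B, deposits −£126B.
Asset purchase (from non-banks) £156 billion: reserves +£156B, deposits +£156B.
Totals: Δreserves = +£574B, Δdeposits = +£574B.
Δrequired reserves = 14% × +£574B = +£80.36B.
Δexcess reserves = Δreserves − Δrequired = +£574B − (+£80.36B) = +£493.64 billion.

+£493.64 billion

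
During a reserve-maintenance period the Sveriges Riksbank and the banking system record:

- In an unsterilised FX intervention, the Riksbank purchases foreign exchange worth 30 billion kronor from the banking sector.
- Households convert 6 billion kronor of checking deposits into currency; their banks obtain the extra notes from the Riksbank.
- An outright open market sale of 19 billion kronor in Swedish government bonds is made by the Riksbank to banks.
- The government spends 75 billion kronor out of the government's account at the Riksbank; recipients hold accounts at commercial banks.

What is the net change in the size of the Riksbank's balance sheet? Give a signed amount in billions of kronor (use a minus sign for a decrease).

+11 billion

FX purchase 30 billion kronor: a Riksbank asset is acquired → +30B.
Currency withdrawal 6 billion kronor: only the composition of liabilities changes → 0.
OMO sale (to banks) 19 billion kronor: a Riksbank asset is shed → −19B.
Government spending 75 billion kronor: only the composition of liabilities changes → 0.
Net: 30 + 0 − 19 + 0 = +11 billion.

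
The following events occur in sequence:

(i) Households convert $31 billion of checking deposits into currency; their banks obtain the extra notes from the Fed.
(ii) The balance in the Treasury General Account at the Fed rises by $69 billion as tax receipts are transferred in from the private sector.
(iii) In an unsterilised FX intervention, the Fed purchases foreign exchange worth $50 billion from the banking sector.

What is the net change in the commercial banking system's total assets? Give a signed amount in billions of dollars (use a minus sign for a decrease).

Fed balance sheet:
  Assets:      Foreign assets +$50B
  Liabilities: Bank reserves −$50B, Currency in circulation +$31B, Government deposits +$69B
Commercial banking system:
  Assets:      Reserves at CB −$50B, Foreign assets −$50B
  Liabilities: Checkable deposits −$100B
Change in total bank assets = -$100 billion.

-$100 billion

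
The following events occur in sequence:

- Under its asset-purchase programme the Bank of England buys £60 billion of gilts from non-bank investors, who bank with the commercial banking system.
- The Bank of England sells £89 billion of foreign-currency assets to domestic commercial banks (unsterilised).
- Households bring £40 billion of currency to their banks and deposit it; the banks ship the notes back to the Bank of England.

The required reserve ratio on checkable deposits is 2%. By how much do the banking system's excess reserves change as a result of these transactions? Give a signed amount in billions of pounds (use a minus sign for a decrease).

Asset purchase (from non-banks) £60 billion: reserves +£60B, deposits +£60B.
FX sale £89 billion: reserves −£89B, deposits 0.
Currency deposit £40 billion: reserves +£40B, deposits +£40B.
Totals: Δreserves = +£11B, Δdeposits = +£100B.
Δrequired reserves = 2% × +£100B = +£2B.
Δexcess reserves = Δreserves − Δrequired = +£11B − (+£2B) = +£9 billion.

+£9 billion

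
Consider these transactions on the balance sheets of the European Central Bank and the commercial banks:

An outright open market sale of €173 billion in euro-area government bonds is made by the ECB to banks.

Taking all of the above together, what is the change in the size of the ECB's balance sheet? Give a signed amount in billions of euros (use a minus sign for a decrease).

OMO sale (to banks) €173 billion: an ECB asset is shed → −€173B.

-€173 billion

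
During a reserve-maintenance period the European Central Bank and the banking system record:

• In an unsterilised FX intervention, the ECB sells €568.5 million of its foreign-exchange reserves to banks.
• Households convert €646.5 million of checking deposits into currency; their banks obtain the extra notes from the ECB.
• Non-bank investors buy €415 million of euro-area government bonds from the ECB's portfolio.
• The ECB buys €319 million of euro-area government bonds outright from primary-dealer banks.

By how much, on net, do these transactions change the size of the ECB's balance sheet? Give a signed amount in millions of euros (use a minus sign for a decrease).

FX sale €568.5 million: an ECB asset is shed → −€568.5M.
Currency withdrawal €646.5 million: only the composition of liabilities changes → 0.
Asset sale (to non-banks) €415 million: an ECB asset is shed → −€415M.
OMO purchase (from banks) €319 million: an ECB asset is acquired → +€319M.
Net: −568.5 + 0 − 415 + 319 = -€664.5 million.

-€664.5 million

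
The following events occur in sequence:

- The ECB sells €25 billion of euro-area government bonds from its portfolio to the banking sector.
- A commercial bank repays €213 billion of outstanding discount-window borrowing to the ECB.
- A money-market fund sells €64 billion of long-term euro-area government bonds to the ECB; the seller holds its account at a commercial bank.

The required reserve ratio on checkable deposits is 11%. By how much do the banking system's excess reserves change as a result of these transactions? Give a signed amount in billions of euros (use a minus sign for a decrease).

-€181.04 billion

OMO sale (to banks) €25 billion: reserves −€25B, deposits 0.
Discount-window repayment €213 billion: reserves −€213B, deposits 0.
Asset purchase (from non-banks) €64 billion: reserves +€64B, deposits +€64B.
Totals: Δreserves = −€174B, Δdeposits = +€64B.
Δrequired reserves = 11% × +€64B = +€7.04B.
Δexcess reserves = Δreserves − Δrequired = −€174B − (+€7.04B) = -€181.04 billion.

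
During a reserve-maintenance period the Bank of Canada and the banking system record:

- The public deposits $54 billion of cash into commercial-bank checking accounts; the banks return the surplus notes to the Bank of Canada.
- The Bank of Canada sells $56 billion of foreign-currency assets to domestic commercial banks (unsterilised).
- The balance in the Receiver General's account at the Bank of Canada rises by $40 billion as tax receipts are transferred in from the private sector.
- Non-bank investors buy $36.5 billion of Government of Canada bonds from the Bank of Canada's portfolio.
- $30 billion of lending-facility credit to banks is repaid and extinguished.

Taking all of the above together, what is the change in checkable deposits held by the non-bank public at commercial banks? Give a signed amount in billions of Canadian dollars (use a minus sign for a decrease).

-$22.5 billion

Currency deposit $54 billion: non-bank counterparties' bank balances rise → +$54B.
FX sale $56 billion: the counterparty is a bank, so public deposits are unchanged → 0.
Government account inflow $40 billion: non-bank counterparties' bank balances fall → −$40B.
Asset sale (to non-banks) $36.5 billion: non-bank counterparties' bank balances fall → −$36.5B.
Discount-window repayment $30 billion: the counterparty is a bank, so public deposits are unchanged → 0.
Net: 54 + 0 − 40 − 36.5 + 0 = -$22.5 billion.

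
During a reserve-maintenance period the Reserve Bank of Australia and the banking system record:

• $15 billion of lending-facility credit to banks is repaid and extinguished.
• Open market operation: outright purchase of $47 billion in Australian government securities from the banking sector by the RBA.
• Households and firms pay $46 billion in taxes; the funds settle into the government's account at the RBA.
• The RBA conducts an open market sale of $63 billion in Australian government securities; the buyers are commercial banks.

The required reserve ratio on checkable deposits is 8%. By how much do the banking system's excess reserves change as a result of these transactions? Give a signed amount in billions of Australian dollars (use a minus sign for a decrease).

Discount-window repayment $15 billion: reserves −$15B, deposits 0.
OMO purchase (from banks) $47 billion: reserves +$47B, deposits 0.
Government account inflow $46 billion: reserves −$46B, deposits −$46B.
OMO sale (to banks) $63 billion: reserves −$63B, deposits 0.
Totals: Δreserves = −$77B, Δdeposits = −$46B.
Δrequired reserves = 8% × −$46B = −$3.68B.
Δexcess reserves = Δreserves − Δrequired = −$77B − (−$3.68B) = -$73.32 billion.

-$73.32 billion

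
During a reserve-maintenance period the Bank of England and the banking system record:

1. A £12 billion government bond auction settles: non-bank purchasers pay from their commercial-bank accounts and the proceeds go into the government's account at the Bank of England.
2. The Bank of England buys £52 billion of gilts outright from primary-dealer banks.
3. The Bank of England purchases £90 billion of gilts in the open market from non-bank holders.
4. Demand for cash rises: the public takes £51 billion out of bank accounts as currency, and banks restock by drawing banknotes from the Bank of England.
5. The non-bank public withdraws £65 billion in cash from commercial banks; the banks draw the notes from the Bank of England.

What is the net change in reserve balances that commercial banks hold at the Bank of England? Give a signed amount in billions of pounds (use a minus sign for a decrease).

+£14 billion

Government account inflow £12 billion: funds move from bank reserves into the government account → −£12B.
OMO purchase (from banks) £52 billion: the Bank of England pays by crediting reserve accounts → +£52B.
Asset purchase (from non-banks) £90 billion: the Bank of England pays by crediting reserve accounts → +£90B.
Currency withdrawal £51 billion: banks swap reserves for currency → −£51B.
Currency withdrawal £65 billion: banks swap reserves for currency → −£65B.
Net: −12 + 52 + 90 − 51 − 65 = +£14 billion.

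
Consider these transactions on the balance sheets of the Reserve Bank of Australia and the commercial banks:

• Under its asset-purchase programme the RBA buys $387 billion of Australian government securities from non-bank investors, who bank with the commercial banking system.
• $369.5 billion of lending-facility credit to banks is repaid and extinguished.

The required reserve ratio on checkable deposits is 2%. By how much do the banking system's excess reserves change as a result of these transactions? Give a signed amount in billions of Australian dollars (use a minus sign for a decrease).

+$9.76 billion

Asset purchase (from non-banks) $387 billion: reserves +$387B, deposits +$387B.
Discount-window repayment $369.5 billion: reserves −$369.5B, deposits 0.
Totals: Δreserves = +$17.5B, Δdeposits = +$387B.
Δrequired reserves = 2% × +$387B = +$7.74B.
Δexcess reserves = Δreserves − Δrequired = +$17.5B − (+$7.74B) = +$9.76 billion.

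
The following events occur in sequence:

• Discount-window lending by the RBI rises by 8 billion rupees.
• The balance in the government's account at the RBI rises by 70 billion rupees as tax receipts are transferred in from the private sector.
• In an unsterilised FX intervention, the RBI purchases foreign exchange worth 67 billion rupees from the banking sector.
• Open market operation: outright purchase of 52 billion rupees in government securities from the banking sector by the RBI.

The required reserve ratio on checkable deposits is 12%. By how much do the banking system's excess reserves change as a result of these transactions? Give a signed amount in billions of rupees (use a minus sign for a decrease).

+65.4 billion

Discount-window loan 8 billion rupees: reserves +8B, deposits 0.
Government account inflow 70 billion rupees: reserves −70B, deposits −70B.
FX purchase 67 billion rupees: reserves +67B, deposits 0.
OMO purchase (from banks) 52 billion rupees: reserves +52B, deposits 0.
Totals: Δreserves = +57B, Δdeposits = −70B.
Δrequired reserves = 12% × −70B = −8.4B.
Δexcess reserves = Δreserves − Δrequired = +57B − (−8.4B) = +65.4 billion.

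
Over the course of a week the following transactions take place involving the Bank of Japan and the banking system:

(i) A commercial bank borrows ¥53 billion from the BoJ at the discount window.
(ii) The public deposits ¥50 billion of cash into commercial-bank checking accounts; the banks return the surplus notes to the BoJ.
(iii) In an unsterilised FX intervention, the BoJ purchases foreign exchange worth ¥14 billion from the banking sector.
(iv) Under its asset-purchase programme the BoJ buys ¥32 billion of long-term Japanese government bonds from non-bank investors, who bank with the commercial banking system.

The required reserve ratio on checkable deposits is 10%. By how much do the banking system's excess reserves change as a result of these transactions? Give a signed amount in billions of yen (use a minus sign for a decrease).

Discount-window loan ¥53 billion: reserves +¥53B, deposits 0.
Currency deposit ¥50 billion: reserves +¥50B, deposits +¥50B.
FX purchase ¥14 billion: reserves +¥14B, deposits 0.
Asset purchase (from non-banks) ¥32 billion: reserves +¥32B, deposits +¥32B.
Totals: Δreserves = +¥149B, Δdeposits = +¥82B.
Δrequired reserves = 10% × +¥82B = +¥8.2B.
Δexcess reserves = Δreserves − Δrequired = +¥149B − (+¥8.2B) = +¥140.8 billion.

+¥140.8 billion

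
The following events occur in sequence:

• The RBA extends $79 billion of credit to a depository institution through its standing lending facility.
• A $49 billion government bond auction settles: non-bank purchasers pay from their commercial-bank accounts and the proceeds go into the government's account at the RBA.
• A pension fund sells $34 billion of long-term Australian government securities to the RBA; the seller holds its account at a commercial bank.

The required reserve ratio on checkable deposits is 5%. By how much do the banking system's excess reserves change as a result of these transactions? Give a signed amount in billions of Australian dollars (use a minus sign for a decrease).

Discount-window loan $79 billion: reserves +$79B, deposits 0.
Government account inflow $49 billion: reserves −$49B, deposits −$49B.
Asset purchase (from non-banks) $34 billion: reserves +$34B, deposits +$34B.
Totals: Δreserves = +$64B, Δdeposits = −$15B.
Δrequired reserves = 5% × −$15B = −$0.75B.
Δexcess reserves = Δreserves − Δrequired = +$64B − (−$0.75B) = +$64.75 billion.

+$64.75 billion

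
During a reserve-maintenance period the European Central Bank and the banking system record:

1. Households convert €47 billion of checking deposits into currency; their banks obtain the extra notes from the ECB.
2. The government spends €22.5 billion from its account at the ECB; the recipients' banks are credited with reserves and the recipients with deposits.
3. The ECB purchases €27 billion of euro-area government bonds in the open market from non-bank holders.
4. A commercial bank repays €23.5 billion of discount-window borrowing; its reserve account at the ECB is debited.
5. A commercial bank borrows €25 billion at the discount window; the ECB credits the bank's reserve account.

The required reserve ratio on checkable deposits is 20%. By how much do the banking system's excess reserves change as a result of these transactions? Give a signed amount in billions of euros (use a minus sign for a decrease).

+€3.5 billion

Currency withdrawal €47 billion: reserves −€47B, deposits −€47B.
Government spending €22.5 billion: reserves +€22.5B, deposits +€22.5B.
Asset purchase (from non-banks) €27 billion: reserves +€27B, deposits +€27B.
Discount-window repayment €23.5 billion: reserves −€23.5B, deposits 0.
Discount-window loan €25 billion: reserves +€25B, deposits 0.
Totals: Δreserves = +€4B, Δdeposits = +€2.5B.
Δrequired reserves = 20% × +€2.5B = +€0.5B.
Δexcess reserves = Δreserves − Δrequired = +€4B − (+€0.5B) = +€3.5 billion.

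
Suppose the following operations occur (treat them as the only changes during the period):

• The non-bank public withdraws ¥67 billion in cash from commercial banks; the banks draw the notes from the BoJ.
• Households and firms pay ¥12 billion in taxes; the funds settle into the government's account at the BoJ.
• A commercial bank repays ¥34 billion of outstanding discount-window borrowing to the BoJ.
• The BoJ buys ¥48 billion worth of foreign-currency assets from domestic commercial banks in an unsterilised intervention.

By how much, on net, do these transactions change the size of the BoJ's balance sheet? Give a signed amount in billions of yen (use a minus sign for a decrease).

Currency withdrawal ¥67 billion: only the composition of liabilities changes → 0.
Government account inflow ¥12 billion: only the composition of liabilities changes → 0.
Discount-window repayment ¥34 billion: a BoJ asset is shed → −¥34B.
FX purchase ¥48 billion: a BoJ asset is acquired → +¥48B.
Net: 0 + 0 − 34 + 48 = +¥14 billion.

+¥14 billion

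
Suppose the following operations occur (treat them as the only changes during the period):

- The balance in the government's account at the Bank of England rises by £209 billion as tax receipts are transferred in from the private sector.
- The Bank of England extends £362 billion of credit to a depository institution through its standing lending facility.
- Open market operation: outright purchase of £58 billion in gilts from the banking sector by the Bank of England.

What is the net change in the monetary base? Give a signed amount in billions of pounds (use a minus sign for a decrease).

+£211 billion

Bank of England balance sheet:
  Assets:      Securities +£58B, Loans to banks +£362B
  Liabilities: Bank reserves +£211B, Government deposits +£209B
Monetary base = currency + reserves: 0 + (+£211B) = +£211 billion.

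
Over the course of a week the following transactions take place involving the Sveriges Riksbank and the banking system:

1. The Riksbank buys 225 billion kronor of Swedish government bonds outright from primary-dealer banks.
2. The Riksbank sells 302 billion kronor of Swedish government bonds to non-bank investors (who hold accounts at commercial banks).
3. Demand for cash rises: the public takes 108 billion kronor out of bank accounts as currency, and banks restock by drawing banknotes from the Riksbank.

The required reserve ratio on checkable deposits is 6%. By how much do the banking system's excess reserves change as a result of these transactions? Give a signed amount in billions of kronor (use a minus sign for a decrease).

-160.4 billion

OMO purchase (from banks) 225 billion kronor: reserves +225B, deposits 0.
Asset sale (to non-banks) 302 billion kronor: reserves −302B, deposits −302B.
Currency withdrawal 108 billion kronor: reserves −108B, deposits −108B.
Totals: Δreserves = −185B, Δdeposits = −410B.
Δrequired reserves = 6% × −410B = −24.6B.
Δexcess reserves = Δreserves − Δrequired = −185B − (−24.6B) = -160.4 billion.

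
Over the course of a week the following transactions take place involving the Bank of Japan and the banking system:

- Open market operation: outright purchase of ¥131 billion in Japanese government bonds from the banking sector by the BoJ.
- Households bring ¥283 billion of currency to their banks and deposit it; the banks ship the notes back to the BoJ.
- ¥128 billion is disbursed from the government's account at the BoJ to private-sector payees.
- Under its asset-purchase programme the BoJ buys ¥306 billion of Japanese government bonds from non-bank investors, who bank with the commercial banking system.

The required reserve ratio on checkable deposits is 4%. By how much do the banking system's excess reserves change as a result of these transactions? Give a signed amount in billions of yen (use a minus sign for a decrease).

+¥819.32 billion

OMO purchase (from banks) ¥131 billion: reserves +¥131B, deposits 0.
Currency deposit ¥283 billion: reserves +¥283B, deposits +¥283B.
Government spending ¥128 billion: reserves +¥128B, deposits +¥128B.
Asset purchase (from non-banks) ¥306 billion: reserves +¥306B, deposits +¥306B.
Totals: Δreserves = +¥848B, Δdeposits = +¥717B.
Δrequired reserves = 4% × +¥717B = +¥28.68B.
Δexcess reserves = Δreserves − Δrequired = +¥848B − (+¥28.68B) = +¥819.32 billion.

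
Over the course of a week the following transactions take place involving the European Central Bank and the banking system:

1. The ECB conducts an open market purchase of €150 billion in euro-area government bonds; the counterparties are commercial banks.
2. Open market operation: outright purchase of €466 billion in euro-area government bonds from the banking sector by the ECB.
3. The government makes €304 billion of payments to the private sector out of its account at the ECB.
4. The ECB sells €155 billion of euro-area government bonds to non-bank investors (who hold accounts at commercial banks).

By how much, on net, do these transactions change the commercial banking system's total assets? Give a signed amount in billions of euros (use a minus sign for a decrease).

+€149 billion

OMO purchase (from banks) €150 billion: just an asset swap on bank balance sheets → 0.
OMO purchase (from banks) €466 billion: just an asset swap on bank balance sheets → 0.
Government spending €304 billion: bank balance sheets expand → +€304B.
Asset sale (to non-banks) €155 billion: bank balance sheets shrink → −€155B.
Net: 0 + 0 + 304 − 155 = +€149 billion.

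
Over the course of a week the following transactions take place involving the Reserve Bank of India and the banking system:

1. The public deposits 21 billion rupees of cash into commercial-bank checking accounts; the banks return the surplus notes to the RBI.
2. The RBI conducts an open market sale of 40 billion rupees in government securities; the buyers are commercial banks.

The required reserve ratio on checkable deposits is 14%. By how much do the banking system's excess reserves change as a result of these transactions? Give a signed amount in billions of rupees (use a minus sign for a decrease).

Currency deposit 21 billion rupees: reserves +21B, deposits +21B.
OMO sale (to banks) 40 billion rupees: reserves −40B, deposits 0.
Totals: Δreserves = −19B, Δdeposits = +21B.
Δrequired reserves = 14% × +21B = +2.94B.
Δexcess reserves = Δreserves − Δrequired = −19B − (+2.94B) = -21.94 billion.

-21.94 billion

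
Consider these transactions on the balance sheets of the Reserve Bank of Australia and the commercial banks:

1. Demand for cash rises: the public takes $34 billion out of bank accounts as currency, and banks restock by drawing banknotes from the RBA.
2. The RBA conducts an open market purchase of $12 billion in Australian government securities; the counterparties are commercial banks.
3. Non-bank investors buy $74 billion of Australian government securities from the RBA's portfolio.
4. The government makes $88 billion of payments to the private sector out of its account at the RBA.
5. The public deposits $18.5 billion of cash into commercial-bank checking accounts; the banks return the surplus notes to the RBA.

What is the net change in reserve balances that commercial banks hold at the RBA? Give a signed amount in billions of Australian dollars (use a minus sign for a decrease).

+$10.5 billion

RBA balance sheet:
  Assets:      Securities −$62B
  Liabilities: Bank reserves +$10.5B, Currency in circulation +$15.5B, Government deposits −$88B
So the change in reserve balances that commercial banks hold at the RBA is +$10.5 billion.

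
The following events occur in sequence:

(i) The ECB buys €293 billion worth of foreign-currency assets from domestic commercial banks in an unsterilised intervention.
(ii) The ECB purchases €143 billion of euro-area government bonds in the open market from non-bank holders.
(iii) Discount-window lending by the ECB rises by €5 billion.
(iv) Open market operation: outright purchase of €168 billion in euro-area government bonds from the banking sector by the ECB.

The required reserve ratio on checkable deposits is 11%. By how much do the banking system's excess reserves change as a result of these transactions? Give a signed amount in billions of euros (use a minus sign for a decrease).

+€593.27 billion

FX purchase €293 billion: reserves +€293B, deposits 0.
Asset purchase (from non-banks) €143 billion: reserves +€143B, deposits +€143B.
Discount-window loan €5 billion: reserves +€5B, deposits 0.
OMO purchase (from banks) €168 billion: reserves +€168B, deposits 0.
Totals: Δreserves = +€609B, Δdeposits = +€143B.
Δrequired reserves = 11% × +€143B = +€15.73B.
Δexcess reserves = Δreserves − Δrequired = +€609B − (+€15.73B) = +€593.27 billion.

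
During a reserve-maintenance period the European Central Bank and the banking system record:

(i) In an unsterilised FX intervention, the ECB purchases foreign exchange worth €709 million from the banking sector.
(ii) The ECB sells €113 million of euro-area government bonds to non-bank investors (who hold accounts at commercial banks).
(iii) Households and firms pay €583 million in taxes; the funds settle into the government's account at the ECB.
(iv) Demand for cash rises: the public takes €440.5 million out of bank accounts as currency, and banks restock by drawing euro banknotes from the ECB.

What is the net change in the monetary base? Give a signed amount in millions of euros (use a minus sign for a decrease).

+€13 million

ECB balance sheet:
  Assets:      Securities −€113M, Foreign assets +€709M
  Liabilities: Bank reserves −€427.5M, Currency in circulation +€440.5M, Government deposits +€583M
Monetary base = currency + reserves: +€440.5M + (−€427.5M) = +€13 million.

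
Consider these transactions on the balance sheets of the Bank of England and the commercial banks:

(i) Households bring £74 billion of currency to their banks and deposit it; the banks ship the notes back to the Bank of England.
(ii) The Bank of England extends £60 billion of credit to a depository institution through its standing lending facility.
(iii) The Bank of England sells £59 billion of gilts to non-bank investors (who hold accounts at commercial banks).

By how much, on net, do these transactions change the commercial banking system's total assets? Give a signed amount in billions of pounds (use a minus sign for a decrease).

Currency deposit £74 billion: bank balance sheets expand → +£74B.
Discount-window loan £60 billion: bank balance sheets expand → +£60B.
Asset sale (to non-banks) £59 billion: bank balance sheets shrink → −£59B.
Net: 74 + 60 − 59 = +£75 billion.

+£75 billion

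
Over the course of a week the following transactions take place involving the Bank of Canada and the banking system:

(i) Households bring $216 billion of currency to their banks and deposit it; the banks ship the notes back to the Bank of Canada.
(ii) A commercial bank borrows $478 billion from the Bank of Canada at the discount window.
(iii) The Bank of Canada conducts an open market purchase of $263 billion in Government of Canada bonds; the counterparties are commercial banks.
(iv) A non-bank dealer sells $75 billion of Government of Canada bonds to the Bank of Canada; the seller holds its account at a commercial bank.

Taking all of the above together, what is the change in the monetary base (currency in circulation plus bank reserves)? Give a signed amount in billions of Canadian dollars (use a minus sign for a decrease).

Currency deposit $216 billion: just a shift between currency and reserves — both are base money → 0.
Discount-window loan $478 billion: Bank of Canada balance sheet expands → +$478B.
OMO purchase (from banks) $263 billion: Bank of Canada balance sheet expands → +$263B.
Asset purchase (from non-banks) $75 billion: Bank of Canada balance sheet expands → +$75B.
Net: 0 + 478 + 263 + 75 = +$816 billion.

+$816 billion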